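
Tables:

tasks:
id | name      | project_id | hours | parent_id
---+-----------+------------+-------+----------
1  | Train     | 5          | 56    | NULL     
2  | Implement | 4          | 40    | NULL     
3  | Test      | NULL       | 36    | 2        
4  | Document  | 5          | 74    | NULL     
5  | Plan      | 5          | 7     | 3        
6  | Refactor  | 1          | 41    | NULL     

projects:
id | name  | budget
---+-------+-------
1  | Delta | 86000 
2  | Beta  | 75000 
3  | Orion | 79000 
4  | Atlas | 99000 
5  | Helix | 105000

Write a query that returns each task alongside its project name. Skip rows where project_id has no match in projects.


INNER JOIN keeps only tasks rows whose project_id matches an id in projects. Walk through each task:
  - task 1 (Train): project_id=5 -> matches Helix
  - task 2 (Implement): project_id=4 -> matches Atlas
  - task 3 (Test): project_id=NULL, no match -> dropped
  - task 4 (Document): project_id=5 -> matches Helix
  - task 5 (Plan): project_id=5 -> matches Helix
  - task 6 (Refactor): project_id=1 -> matches Delta
So 1 of 6 rows is dropped.

SQL:
SELECT a.name, b.name AS project
FROM tasks a
INNER JOIN projects b ON a.project_id = b.id

Result:
name      | project
----------+--------
Train     | Helix  
Implement | Atlas  
Document  | Helix  
Plan      | Helix  
Refactor  | Delta  


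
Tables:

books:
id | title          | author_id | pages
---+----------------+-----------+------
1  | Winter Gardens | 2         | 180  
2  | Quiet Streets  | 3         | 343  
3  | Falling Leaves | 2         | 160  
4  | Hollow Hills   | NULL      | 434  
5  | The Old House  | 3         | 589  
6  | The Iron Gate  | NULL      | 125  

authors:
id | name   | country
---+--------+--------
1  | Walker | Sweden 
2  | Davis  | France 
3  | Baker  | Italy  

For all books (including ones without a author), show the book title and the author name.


LEFT JOIN keeps every row from books (the left table); where author_id has no match in authors, the author columns become NULL. Walk through each book:
  - book 1 (Winter Gardens): author_id=2 -> matches Davis
  - book 2 (Quiet Streets): author_id=3 -> matches Baker
  - book 3 (Falling Leaves): author_id=2 -> matches Davis
  - book 4 (Hollow Hills): author_id=NULL, no match -> kept with NULL
  - book 5 (The Old House): author_id=3 -> matches Baker
  - book 6 (The Iron Gate): author_id=NULL, no match -> kept with NULL
All 6 rows appear; 2 have NULL author.

SQL:
SELECT a.title, b.name AS author
FROM books a
LEFT JOIN authors b ON a.author_id = b.id

Result:
title          | author
---------------+-------
Winter Gardens | Davis 
Quiet Streets  | Baker 
Falling Leaves | Davis 
Hollow Hills   | NULL  
The Old House  | Baker 
The Iron Gate  | NULL  


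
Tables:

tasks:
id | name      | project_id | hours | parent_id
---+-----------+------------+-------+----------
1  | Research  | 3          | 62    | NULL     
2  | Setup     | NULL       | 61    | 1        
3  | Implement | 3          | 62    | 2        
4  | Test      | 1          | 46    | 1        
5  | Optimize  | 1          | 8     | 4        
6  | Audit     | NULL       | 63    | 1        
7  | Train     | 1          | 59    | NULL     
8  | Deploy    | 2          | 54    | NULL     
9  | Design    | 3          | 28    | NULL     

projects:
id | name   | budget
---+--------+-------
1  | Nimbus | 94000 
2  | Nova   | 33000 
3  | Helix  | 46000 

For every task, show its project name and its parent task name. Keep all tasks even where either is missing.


Two LEFT JOINs from the same base table tasks: one to projects via project_id, one to tasks itself via parent_id. Both are LEFT so every task is preserved.
Match against projects:
  - task 1 (Research): project_id=3 -> matches Helix
  - task 2 (Setup): project_id=NULL, no match -> kept with NULL
  - task 3 (Implement): project_id=3 -> matches Helix
  - task 4 (Test): project_id=1 -> matches Nimbus
  - task 5 (Optimize): project_id=1 -> matches Nimbus
  - task 6 (Audit): project_id=NULL, no match -> kept with NULL
  - task 7 (Train): project_id=1 -> matches Nimbus
  - task 8 (Deploy): project_id=2 -> matches Nova
  - task 9 (Design): project_id=3 -> matches Helix
Match against tasks (self):
  - task 1 (Research): parent_id=NULL -> NULL
  - task 2 (Setup): parent_id=1 -> Research
  - task 3 (Implement): parent_id=2 -> Setup
  - task 4 (Test): parent_id=1 -> Research
  - task 5 (Optimize): parent_id=4 -> Test
  - task 6 (Audit): parent_id=1 -> Research
  - task 7 (Train): parent_id=NULL -> NULL
  - task 8 (Deploy): parent_id=NULL -> NULL
  - task 9 (Design): parent_id=NULL -> NULL

SQL:
SELECT a.name, b.name AS project, c.name AS parent
FROM tasks a
LEFT JOIN projects b ON a.project_id = b.id
LEFT JOIN tasks c ON a.parent_id = c.id

Result:
name      | project | parent  
----------+---------+---------
Research  | Helix   | NULL    
Setup     | NULL    | Research
Implement | Helix   | Setup   
Test      | Nimbus  | Research
Optimize  | Nimbus  | Test    
Audit     | NULL    | Research
Train     | Nimbus  | NULL    
Deploy    | Nova    | NULL    
Design    | Helix   | NULL    


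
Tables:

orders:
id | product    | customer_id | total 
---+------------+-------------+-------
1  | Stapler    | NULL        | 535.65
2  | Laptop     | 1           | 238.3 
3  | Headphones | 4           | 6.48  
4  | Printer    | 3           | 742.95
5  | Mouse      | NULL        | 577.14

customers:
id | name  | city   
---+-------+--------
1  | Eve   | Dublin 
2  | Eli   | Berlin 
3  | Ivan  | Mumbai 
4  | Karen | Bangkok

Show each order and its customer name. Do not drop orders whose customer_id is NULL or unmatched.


LEFT JOIN keeps every row from orders (the left table); where customer_id has no match in customers, the customer columns become NULL. Walk through each order:
  - order 1 (Stapler): customer_id=NULL, no match -> kept with NULL
  - order 2 (Laptop): customer_id=1 -> matches Eve
  - order 3 (Headphones): customer_id=4 -> matches Karen
  - order 4 (Printer): customer_id=3 -> matches Ivan
  - order 5 (Mouse): customer_id=NULL, no match -> kept with NULL
All 5 rows appear; 2 have NULL customer.

SQL:
SELECT a.product, b.name AS customer
FROM orders a
LEFT JOIN customers b ON a.customer_id = b.id

Result:
product    | customer
-----------+---------
Stapler    | NULL    
Laptop     | Eve     
Headphones | Karen   
Printer    | Ivan    
Mouse      | NULL    


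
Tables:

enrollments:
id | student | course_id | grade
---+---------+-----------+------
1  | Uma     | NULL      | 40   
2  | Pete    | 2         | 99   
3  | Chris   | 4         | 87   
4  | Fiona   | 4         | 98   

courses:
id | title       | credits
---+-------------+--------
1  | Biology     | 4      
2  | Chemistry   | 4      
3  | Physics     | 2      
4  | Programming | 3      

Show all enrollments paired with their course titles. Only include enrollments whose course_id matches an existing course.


INNER JOIN keeps only enrollments rows whose course_id matches an id in courses. Walk through each enrollment:
  - enrollment 1 (Uma): course_id=NULL, no match -> dropped
  - enrollment 2 (Pete): course_id=2 -> matches Chemistry
  - enrollment 3 (Chris): course_id=4 -> matches Programming
  - enrollment 4 (Fiona): course_id=4 -> matches Programming
So 1 of 4 rows is dropped.

SQL:
SELECT a.student, b.title AS course
FROM enrollments a
INNER JOIN courses b ON a.course_id = b.id

Result:
student | course     
--------+------------
Pete    | Chemistry  
Chris   | Programming
Fiona   | Programming


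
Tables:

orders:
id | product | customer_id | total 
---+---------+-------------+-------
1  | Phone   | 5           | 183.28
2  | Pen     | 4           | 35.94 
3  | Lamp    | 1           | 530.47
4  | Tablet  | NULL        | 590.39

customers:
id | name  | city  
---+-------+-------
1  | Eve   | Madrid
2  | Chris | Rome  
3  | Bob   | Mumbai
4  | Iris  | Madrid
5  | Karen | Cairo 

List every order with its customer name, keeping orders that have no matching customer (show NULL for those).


LEFT JOIN keeps every row from orders (the left table); where customer_id has no match in customers, the customer columns become NULL. Walk through each order:
  - order 1 (Phone): customer_id=5 -> matches Karen
  - order 2 (Pen): customer_id=4 -> matches Iris
  - order 3 (Lamp): customer_id=1 -> matches Eve
  - order 4 (Tablet): customer_id=NULL, no match -> kept with NULL
All 4 rows appear; 1 has NULL customer.

SQL:
SELECT a.product, b.name AS customer
FROM orders a
LEFT JOIN customers b ON a.customer_id = b.id

Result:
product | customer
--------+---------
Phone   | Karen   
Pen     | Iris    
Lamp    | Eve     
Tablet  | NULL    


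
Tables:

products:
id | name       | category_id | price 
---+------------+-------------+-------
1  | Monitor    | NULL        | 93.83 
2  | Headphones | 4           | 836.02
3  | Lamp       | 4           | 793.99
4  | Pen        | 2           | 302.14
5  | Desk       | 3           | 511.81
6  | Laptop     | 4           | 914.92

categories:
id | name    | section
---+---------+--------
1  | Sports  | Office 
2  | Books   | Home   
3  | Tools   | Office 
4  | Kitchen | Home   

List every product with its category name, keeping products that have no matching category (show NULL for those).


LEFT JOIN keeps every row from products (the left table); where category_id has no match in categories, the category columns become NULL. Walk through each product:
  - product 1 (Monitor): category_id=NULL, no match -> kept with NULL
  - product 2 (Headphones): category_id=4 -> matches Kitchen
  - product 3 (Lamp): category_id=4 -> matches Kitchen
  - product 4 (Pen): category_id=2 -> matches Books
  - product 5 (Desk): category_id=3 -> matches Tools
  - product 6 (Laptop): category_id=4 -> matches Kitchen
All 6 rows appear; 1 has NULL category.

SQL:
SELECT a.name, b.name AS category
FROM products a
LEFT JOIN categories b ON a.category_id = b.id

Result:
name       | category
-----------+---------
Monitor    | NULL    
Headphones | Kitchen 
Lamp       | Kitchen 
Pen        | Books   
Desk       | Tools   
Laptop     | Kitchen 


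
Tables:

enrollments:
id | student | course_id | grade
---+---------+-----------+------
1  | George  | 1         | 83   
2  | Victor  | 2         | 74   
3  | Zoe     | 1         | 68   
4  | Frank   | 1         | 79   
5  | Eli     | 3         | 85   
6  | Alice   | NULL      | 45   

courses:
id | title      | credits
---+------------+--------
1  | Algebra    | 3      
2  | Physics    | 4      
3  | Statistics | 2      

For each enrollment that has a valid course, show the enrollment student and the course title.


INNER JOIN keeps only enrollments rows whose course_id matches an id in courses. Walk through each enrollment:
  - enrollment 1 (George): course_id=1 -> matches Algebra
  - enrollment 2 (Victor): course_id=2 -> matches Physics
  - enrollment 3 (Zoe): course_id=1 -> matches Algebra
  - enrollment 4 (Frank): course_id=1 -> matches Algebra
  - enrollment 5 (Eli): course_id=3 -> matches Statistics
  - enrollment 6 (Alice): course_id=NULL, no match -> dropped
So 1 of 6 rows is dropped.

SQL:
SELECT a.student, b.title AS course
FROM enrollments a
INNER JOIN courses b ON a.course_id = b.id

Result:
student | course    
--------+-----------
George  | Algebra   
Victor  | Physics   
Zoe     | Algebra   
Frank   | Algebra   
Eli     | Statistics


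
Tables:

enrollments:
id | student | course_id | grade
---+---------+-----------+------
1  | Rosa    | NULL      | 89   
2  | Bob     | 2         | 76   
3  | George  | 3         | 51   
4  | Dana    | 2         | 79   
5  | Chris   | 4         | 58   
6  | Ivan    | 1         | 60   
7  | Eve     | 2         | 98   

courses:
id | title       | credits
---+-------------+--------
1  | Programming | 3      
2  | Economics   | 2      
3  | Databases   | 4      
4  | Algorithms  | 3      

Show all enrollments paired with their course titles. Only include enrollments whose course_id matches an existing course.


INNER JOIN keeps only enrollments rows whose course_id matches an id in courses. Walk through each enrollment:
  - enrollment 1 (Rosa): course_id=NULL, no match -> dropped
  - enrollment 2 (Bob): course_id=2 -> matches Economics
  - enrollment 3 (George): course_id=3 -> matches Databases
  - enrollment 4 (Dana): course_id=2 -> matches Economics
  - enrollment 5 (Chris): course_id=4 -> matches Algorithms
  - enrollment 6 (Ivan): course_id=1 -> matches Programming
  - enrollment 7 (Eve): course_id=2 -> matches Economics
So 1 of 7 rows is dropped.

SQL:
SELECT a.student, b.title AS course
FROM enrollments a
INNER JOIN courses b ON a.course_id = b.id

Result:
student | course     
--------+------------
Bob     | Economics  
George  | Databases  
Dana    | Economics  
Chris   | Algorithms 
Ivan    | Programming
Eve     | Economics  


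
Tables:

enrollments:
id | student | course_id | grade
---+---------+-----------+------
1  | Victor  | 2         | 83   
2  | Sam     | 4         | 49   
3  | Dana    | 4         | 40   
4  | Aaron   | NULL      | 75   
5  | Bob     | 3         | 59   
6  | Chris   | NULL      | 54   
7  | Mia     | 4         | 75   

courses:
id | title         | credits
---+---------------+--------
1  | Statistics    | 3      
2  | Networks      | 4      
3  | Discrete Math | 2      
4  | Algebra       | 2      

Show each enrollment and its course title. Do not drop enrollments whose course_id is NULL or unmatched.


LEFT JOIN keeps every row from enrollments (the left table); where course_id has no match in courses, the course columns become NULL. Walk through each enrollment:
  - enrollment 1 (Victor): course_id=2 -> matches Networks
  - enrollment 2 (Sam): course_id=4 -> matches Algebra
  - enrollment 3 (Dana): course_id=4 -> matches Algebra
  - enrollment 4 (Aaron): course_id=NULL, no match -> kept with NULL
  - enrollment 5 (Bob): course_id=3 -> matches Discrete Math
  - enrollment 6 (Chris): course_id=NULL, no match -> kept with NULL
  - enrollment 7 (Mia): course_id=4 -> matches Algebra
All 7 rows appear; 2 have NULL course.

SQL:
SELECT a.student, b.title AS course
FROM enrollments a
LEFT JOIN courses b ON a.course_id = b.id

Result:
student | course       
--------+--------------
Victor  | Networks     
Sam     | Algebra      
Dana    | Algebra      
Aaron   | NULL         
Bob     | Discrete Math
Chris   | NULL         
Mia     | Algebra      


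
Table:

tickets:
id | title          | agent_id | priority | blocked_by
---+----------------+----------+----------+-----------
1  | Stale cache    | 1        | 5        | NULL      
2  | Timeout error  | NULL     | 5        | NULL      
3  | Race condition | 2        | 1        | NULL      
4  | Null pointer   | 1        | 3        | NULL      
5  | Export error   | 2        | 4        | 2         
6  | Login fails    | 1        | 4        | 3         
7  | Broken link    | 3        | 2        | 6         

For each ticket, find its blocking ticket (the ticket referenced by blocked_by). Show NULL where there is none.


This is a self-join: tickets is joined to a second copy of itself, matching each row's blocked_by to another row's id. Use LEFT JOIN so rows with blocked_by=NULL are kept.
  - ticket 1 (Stale cache): blocked_by=NULL -> NULL
  - ticket 2 (Timeout error): blocked_by=NULL -> NULL
  - ticket 3 (Race condition): blocked_by=NULL -> NULL
  - ticket 4 (Null pointer): blocked_by=NULL -> NULL
  - ticket 5 (Export error): blocked_by=2 -> Timeout error
  - ticket 6 (Login fails): blocked_by=3 -> Race condition
  - ticket 7 (Broken link): blocked_by=6 -> Login fails

SQL:
SELECT a.title AS item, b.title AS blocked_by
FROM tickets a
LEFT JOIN tickets b ON a.blocked_by = b.id

Result:
item           | blocked_by    
---------------+---------------
Stale cache    | NULL          
Timeout error  | NULL          
Race condition | NULL          
Null pointer   | NULL          
Export error   | Timeout error 
Login fails    | Race condition
Broken link    | Login fails   


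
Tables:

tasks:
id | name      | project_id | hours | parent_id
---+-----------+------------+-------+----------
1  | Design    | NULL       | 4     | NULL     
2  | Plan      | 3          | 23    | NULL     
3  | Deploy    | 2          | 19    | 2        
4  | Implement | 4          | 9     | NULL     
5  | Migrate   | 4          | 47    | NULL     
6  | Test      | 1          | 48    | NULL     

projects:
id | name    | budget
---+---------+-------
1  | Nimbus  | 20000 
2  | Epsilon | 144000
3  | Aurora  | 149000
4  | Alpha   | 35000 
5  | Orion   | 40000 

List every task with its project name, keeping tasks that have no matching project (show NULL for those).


LEFT JOIN keeps every row from tasks (the left table); where project_id has no match in projects, the project columns become NULL. Walk through each task:
  - task 1 (Design): project_id=NULL, no match -> kept with NULL
  - task 2 (Plan): project_id=3 -> matches Aurora
  - task 3 (Deploy): project_id=2 -> matches Epsilon
  - task 4 (Implement): project_id=4 -> matches Alpha
  - task 5 (Migrate): project_id=4 -> matches Alpha
  - task 6 (Test): project_id=1 -> matches Nimbus
All 6 rows appear; 1 has NULL project.

SQL:
SELECT a.name, b.name AS project
FROM tasks a
LEFT JOIN projects b ON a.project_id = b.id

Result:
name      | project
----------+--------
Design    | NULL   
Plan      | Aurora 
Deploy    | Epsilon
Implement | Alpha  
Migrate   | Alpha  
Test      | Nimbus 


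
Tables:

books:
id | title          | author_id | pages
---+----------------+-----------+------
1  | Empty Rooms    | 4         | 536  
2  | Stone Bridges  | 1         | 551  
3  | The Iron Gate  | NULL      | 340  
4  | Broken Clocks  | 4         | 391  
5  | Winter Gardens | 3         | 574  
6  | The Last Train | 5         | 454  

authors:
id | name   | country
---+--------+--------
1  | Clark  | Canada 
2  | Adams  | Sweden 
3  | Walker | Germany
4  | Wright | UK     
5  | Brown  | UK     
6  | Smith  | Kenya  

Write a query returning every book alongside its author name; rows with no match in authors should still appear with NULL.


LEFT JOIN keeps every row from books (the left table); where author_id has no match in authors, the author columns become NULL. Walk through each book:
  - book 1 (Empty Rooms): author_id=4 -> matches Wright
  - book 2 (Stone Bridges): author_id=1 -> matches Clark
  - book 3 (The Iron Gate): author_id=NULL, no match -> kept with NULL
  - book 4 (Broken Clocks): author_id=4 -> matches Wright
  - book 5 (Winter Gardens): author_id=3 -> matches Walker
  - book 6 (The Last Train): author_id=5 -> matches Brown
All 6 rows appear; 1 has NULL author.

SQL:
SELECT a.title, b.name AS author
FROM books a
LEFT JOIN authors b ON a.author_id = b.id

Result:
title          | author
---------------+-------
Empty Rooms    | Wright
Stone Bridges  | Clark 
The Iron Gate  | NULL  
Broken Clocks  | Wright
Winter Gardens | Walker
The Last Train | Brown 


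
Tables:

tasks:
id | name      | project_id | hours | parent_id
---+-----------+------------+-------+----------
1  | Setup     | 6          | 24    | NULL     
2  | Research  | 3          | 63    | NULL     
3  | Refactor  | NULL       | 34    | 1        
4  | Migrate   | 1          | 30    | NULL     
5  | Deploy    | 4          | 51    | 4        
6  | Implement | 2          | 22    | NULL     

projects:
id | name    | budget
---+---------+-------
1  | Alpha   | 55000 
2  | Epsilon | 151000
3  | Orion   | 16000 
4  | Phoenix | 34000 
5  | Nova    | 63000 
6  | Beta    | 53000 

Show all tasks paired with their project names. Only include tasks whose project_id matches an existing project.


INNER JOIN keeps only tasks rows whose project_id matches an id in projects. Walk through each task:
  - task 1 (Setup): project_id=6 -> matches Beta
  - task 2 (Research): project_id=3 -> matches Orion
  - task 3 (Refactor): project_id=NULL, no match -> dropped
  - task 4 (Migrate): project_id=1 -> matches Alpha
  - task 5 (Deploy): project_id=4 -> matches Phoenix
  - task 6 (Implement): project_id=2 -> matches Epsilon
So 1 of 6 rows is dropped.

SQL:
SELECT a.name, b.name AS project
FROM tasks a
INNER JOIN projects b ON a.project_id = b.id

Result:
name      | project
----------+--------
Setup     | Beta   
Research  | Orion  
Migrate   | Alpha  
Deploy    | Phoenix
Implement | Epsilon


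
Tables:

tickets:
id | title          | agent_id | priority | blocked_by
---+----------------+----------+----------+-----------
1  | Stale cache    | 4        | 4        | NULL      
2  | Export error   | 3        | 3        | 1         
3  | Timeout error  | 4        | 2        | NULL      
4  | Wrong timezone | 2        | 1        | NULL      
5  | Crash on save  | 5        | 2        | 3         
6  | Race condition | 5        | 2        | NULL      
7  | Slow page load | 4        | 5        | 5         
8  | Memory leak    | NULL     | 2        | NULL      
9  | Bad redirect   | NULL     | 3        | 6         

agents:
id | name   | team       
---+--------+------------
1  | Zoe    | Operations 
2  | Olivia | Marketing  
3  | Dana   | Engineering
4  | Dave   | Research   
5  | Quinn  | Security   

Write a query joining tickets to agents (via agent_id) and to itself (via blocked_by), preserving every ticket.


Two LEFT JOINs from the same base table tickets: one to agents via agent_id, one to tickets itself via blocked_by. Both are LEFT so every ticket is preserved.
Match against agents:
  - ticket 1 (Stale cache): agent_id=4 -> matches Dave
  - ticket 2 (Export error): agent_id=3 -> matches Dana
  - ticket 3 (Timeout error): agent_id=4 -> matches Dave
  - ticket 4 (Wrong timezone): agent_id=2 -> matches Olivia
  - ticket 5 (Crash on save): agent_id=5 -> matches Quinn
  - ticket 6 (Race condition): agent_id=5 -> matches Quinn
  - ticket 7 (Slow page load): agent_id=4 -> matches Dave
  - ticket 8 (Memory leak): agent_id=NULL, no match -> kept with NULL
  - ticket 9 (Bad redirect): agent_id=NULL, no match -> kept with NULL
Match against tickets (self):
  - ticket 1 (Stale cache): blocked_by=NULL -> NULL
  - ticket 2 (Export error): blocked_by=1 -> Stale cache
  - ticket 3 (Timeout error): blocked_by=NULL -> NULL
  - ticket 4 (Wrong timezone): blocked_by=NULL -> NULL
  - ticket 5 (Crash on save): blocked_by=3 -> Timeout error
  - ticket 6 (Race condition): blocked_by=NULL -> NULL
  - ticket 7 (Slow page load): blocked_by=5 -> Crash on save
  - ticket 8 (Memory leak): blocked_by=NULL -> NULL
  - ticket 9 (Bad redirect): blocked_by=6 -> Race condition

SQL:
SELECT a.title, b.name AS agent, c.title AS blocked_by
FROM tickets a
LEFT JOIN agents b ON a.agent_id = b.id
LEFT JOIN tickets c ON a.blocked_by = c.id

Result:
title          | agent  | blocked_by    
---------------+--------+---------------
Stale cache    | Dave   | NULL          
Export error   | Dana   | Stale cache   
Timeout error  | Dave   | NULL          
Wrong timezone | Olivia | NULL          
Crash on save  | Quinn  | Timeout error 
Race condition | Quinn  | NULL          
Slow page load | Dave   | Crash on save 
Memory leak    | NULL   | NULL          
Bad redirect   | NULL   | Race condition


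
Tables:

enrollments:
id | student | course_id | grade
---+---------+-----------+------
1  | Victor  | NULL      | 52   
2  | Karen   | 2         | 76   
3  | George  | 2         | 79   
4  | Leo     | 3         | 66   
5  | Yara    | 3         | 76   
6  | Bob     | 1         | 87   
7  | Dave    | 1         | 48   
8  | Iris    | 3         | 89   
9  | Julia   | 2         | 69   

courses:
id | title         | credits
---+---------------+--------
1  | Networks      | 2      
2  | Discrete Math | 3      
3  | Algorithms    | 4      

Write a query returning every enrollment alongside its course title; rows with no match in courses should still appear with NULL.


LEFT JOIN keeps every row from enrollments (the left table); where course_id has no match in courses, the course columns become NULL. Walk through each enrollment:
  - enrollment 1 (Victor): course_id=NULL, no match -> kept with NULL
  - enrollment 2 (Karen): course_id=2 -> matches Discrete Math
  - enrollment 3 (George): course_id=2 -> matches Discrete Math
  - enrollment 4 (Leo): course_id=3 -> matches Algorithms
  - enrollment 5 (Yara): course_id=3 -> matches Algorithms
  - enrollment 6 (Bob): course_id=1 -> matches Networks
  - enrollment 7 (Dave): course_id=1 -> matches Networks
  - enrollment 8 (Iris): course_id=3 -> matches Algorithms
  - enrollment 9 (Julia): course_id=2 -> matches Discrete Math
All 9 rows appear; 1 has NULL course.

SQL:
SELECT a.student, b.title AS course
FROM enrollments a
LEFT JOIN courses b ON a.course_id = b.id

Result:
student | course       
--------+--------------
Victor  | NULL         
Karen   | Discrete Math
George  | Discrete Math
Leo     | Algorithms   
Yara    | Algorithms   
Bob     | Networks     
Dave    | Networks     
Iris    | Algorithms   
Julia   | Discrete Math


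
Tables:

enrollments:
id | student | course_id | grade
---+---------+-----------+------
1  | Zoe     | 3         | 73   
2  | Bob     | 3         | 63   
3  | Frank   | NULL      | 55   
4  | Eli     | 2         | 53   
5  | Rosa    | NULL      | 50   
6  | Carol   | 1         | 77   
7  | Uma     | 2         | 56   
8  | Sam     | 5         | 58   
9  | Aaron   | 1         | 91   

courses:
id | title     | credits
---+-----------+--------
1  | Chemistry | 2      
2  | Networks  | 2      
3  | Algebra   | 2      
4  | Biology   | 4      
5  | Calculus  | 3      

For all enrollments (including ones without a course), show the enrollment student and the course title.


LEFT JOIN keeps every row from enrollments (the left table); where course_id has no match in courses, the course columns become NULL. Walk through each enrollment:
  - enrollment 1 (Zoe): course_id=3 -> matches Algebra
  - enrollment 2 (Bob): course_id=3 -> matches Algebra
  - enrollment 3 (Frank): course_id=NULL, no match -> kept with NULL
  - enrollment 4 (Eli): course_id=2 -> matches Networks
  - enrollment 5 (Rosa): course_id=NULL, no match -> kept with NULL
  - enrollment 6 (Carol): course_id=1 -> matches Chemistry
  - enrollment 7 (Uma): course_id=2 -> matches Networks
  - enrollment 8 (Sam): course_id=5 -> matches Calculus
  - enrollment 9 (Aaron): course_id=1 -> matches Chemistry
All 9 rows appear; 2 have NULL course.

SQL:
SELECT a.student, b.title AS course
FROM enrollments a
LEFT JOIN courses b ON a.course_id = b.id

Result:
student | course   
--------+----------
Zoe     | Algebra  
Bob     | Algebra  
Frank   | NULL     
Eli     | Networks 
Rosa    | NULL     
Carol   | Chemistry
Uma     | Networks 
Sam     | Calculus 
Aaron   | Chemistry


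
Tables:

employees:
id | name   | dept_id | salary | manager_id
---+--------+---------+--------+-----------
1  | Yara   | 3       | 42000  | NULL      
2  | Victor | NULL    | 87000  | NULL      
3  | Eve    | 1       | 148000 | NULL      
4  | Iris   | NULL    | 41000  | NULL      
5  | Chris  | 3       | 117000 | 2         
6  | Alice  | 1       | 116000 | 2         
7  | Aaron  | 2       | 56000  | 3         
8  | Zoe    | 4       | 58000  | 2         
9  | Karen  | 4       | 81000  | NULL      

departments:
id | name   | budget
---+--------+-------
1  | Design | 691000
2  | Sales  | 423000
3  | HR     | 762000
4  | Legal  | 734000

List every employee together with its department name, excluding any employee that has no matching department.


INNER JOIN keeps only employees rows whose dept_id matches an id in departments. Walk through each employee:
  - employee 1 (Yara): dept_id=3 -> matches HR
  - employee 2 (Victor): dept_id=NULL, no match -> dropped
  - employee 3 (Eve): dept_id=1 -> matches Design
  - employee 4 (Iris): dept_id=NULL, no match -> dropped
  - employee 5 (Chris): dept_id=3 -> matches HR
  - employee 6 (Alice): dept_id=1 -> matches Design
  - employee 7 (Aaron): dept_id=2 -> matches Sales
  - employee 8 (Zoe): dept_id=4 -> matches Legal
  - employee 9 (Karen): dept_id=4 -> matches Legal
So 2 of 9 rows are dropped.

SQL:
SELECT a.name, b.name AS department
FROM employees a
INNER JOIN departments b ON a.dept_id = b.id

Result:
name  | department
------+-----------
Yara  | HR        
Eve   | Design    
Chris | HR        
Alice | Design    
Aaron | Sales     
Zoe   | Legal     
Karen | Legal     


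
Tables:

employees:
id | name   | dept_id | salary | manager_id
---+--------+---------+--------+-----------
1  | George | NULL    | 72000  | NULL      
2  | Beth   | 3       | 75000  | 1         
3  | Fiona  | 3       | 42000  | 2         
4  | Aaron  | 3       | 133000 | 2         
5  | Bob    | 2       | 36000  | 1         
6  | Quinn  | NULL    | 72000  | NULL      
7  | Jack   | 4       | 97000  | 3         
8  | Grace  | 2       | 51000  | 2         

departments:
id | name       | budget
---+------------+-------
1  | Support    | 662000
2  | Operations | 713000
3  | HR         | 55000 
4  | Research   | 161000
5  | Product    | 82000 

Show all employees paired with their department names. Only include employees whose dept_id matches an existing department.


INNER JOIN keeps only employees rows whose dept_id matches an id in departments. Walk through each employee:
  - employee 1 (George): dept_id=NULL, no match -> dropped
  - employee 2 (Beth): dept_id=3 -> matches HR
  - employee 3 (Fiona): dept_id=3 -> matches HR
  - employee 4 (Aaron): dept_id=3 -> matches HR
  - employee 5 (Bob): dept_id=2 -> matches Operations
  - employee 6 (Quinn): dept_id=NULL, no match -> dropped
  - employee 7 (Jack): dept_id=4 -> matches Research
  - employee 8 (Grace): dept_id=2 -> matches Operations
So 2 of 8 rows are dropped.

SQL:
SELECT a.name, b.name AS department
FROM employees a
INNER JOIN departments b ON a.dept_id = b.id

Result:
name  | department
------+-----------
Beth  | HR        
Fiona | HR        
Aaron | HR        
Bob   | Operations
Jack  | Research  
Grace | Operations


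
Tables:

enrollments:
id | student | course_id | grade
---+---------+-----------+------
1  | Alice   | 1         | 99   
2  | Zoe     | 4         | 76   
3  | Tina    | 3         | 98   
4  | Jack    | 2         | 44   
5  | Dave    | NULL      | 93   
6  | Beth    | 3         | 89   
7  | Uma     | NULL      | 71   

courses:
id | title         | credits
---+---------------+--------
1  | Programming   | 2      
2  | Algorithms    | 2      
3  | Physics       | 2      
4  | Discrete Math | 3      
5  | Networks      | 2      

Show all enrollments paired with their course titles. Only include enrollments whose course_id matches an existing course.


INNER JOIN keeps only enrollments rows whose course_id matches an id in courses. Walk through each enrollment:
  - enrollment 1 (Alice): course_id=1 -> matches Programming
  - enrollment 2 (Zoe): course_id=4 -> matches Discrete Math
  - enrollment 3 (Tina): course_id=3 -> matches Physics
  - enrollment 4 (Jack): course_id=2 -> matches Algorithms
  - enrollment 5 (Dave): course_id=NULL, no match -> dropped
  - enrollment 6 (Beth): course_id=3 -> matches Physics
  - enrollment 7 (Uma): course_id=NULL, no match -> dropped
So 2 of 7 rows are dropped.

SQL:
SELECT a.student, b.title AS course
FROM enrollments a
INNER JOIN courses b ON a.course_id = b.id

Result:
student | course       
--------+--------------
Alice   | Programming  
Zoe     | Discrete Math
Tina    | Physics      
Jack    | Algorithms   
Beth    | Physics      


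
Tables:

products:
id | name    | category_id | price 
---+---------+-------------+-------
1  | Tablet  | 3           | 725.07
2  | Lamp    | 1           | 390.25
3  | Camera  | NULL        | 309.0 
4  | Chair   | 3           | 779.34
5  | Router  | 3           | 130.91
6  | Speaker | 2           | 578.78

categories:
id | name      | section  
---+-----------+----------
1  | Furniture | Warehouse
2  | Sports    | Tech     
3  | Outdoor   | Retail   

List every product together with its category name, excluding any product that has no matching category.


INNER JOIN keeps only products rows whose category_id matches an id in categories. Walk through each product:
  - product 1 (Tablet): category_id=3 -> matches Outdoor
  - product 2 (Lamp): category_id=1 -> matches Furniture
  - product 3 (Camera): category_id=NULL, no match -> dropped
  - product 4 (Chair): category_id=3 -> matches Outdoor
  - product 5 (Router): category_id=3 -> matches Outdoor
  - product 6 (Speaker): category_id=2 -> matches Sports
So 1 of 6 rows is dropped.

SQL:
SELECT a.name, b.name AS category
FROM products a
INNER JOIN categories b ON a.category_id = b.id

Result:
name    | category 
--------+----------
Tablet  | Outdoor  
Lamp    | Furniture
Chair   | Outdoor  
Router  | Outdoor  
Speaker | Sports   


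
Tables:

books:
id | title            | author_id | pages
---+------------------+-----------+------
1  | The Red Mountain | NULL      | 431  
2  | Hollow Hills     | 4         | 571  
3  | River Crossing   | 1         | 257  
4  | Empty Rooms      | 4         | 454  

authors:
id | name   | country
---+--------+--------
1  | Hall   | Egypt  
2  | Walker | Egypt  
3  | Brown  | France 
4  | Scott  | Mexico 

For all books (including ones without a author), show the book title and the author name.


LEFT JOIN keeps every row from books (the left table); where author_id has no match in authors, the author columns become NULL. Walk through each book:
  - book 1 (The Red Mountain): author_id=NULL, no match -> kept with NULL
  - book 2 (Hollow Hills): author_id=4 -> matches Scott
  - book 3 (River Crossing): author_id=1 -> matches Hall
  - book 4 (Empty Rooms): author_id=4 -> matches Scott
All 4 rows appear; 1 has NULL author.

SQL:
SELECT a.title, b.name AS author
FROM books a
LEFT JOIN authors b ON a.author_id = b.id

Result:
title            | author
-----------------+-------
The Red Mountain | NULL  
Hollow Hills     | Scott 
River Crossing   | Hall  
Empty Rooms      | Scott 


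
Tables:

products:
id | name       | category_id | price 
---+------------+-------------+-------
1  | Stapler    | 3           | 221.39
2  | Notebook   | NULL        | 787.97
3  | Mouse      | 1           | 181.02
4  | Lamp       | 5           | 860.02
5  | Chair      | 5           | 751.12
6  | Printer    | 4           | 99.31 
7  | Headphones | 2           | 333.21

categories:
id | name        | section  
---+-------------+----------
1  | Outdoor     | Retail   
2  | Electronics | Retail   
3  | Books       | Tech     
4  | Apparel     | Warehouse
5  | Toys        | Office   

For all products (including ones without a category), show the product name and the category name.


LEFT JOIN keeps every row from products (the left table); where category_id has no match in categories, the category columns become NULL. Walk through each product:
  - product 1 (Stapler): category_id=3 -> matches Books
  - product 2 (Notebook): category_id=NULL, no match -> kept with NULL
  - product 3 (Mouse): category_id=1 -> matches Outdoor
  - product 4 (Lamp): category_id=5 -> matches Toys
  - product 5 (Chair): category_id=5 -> matches Toys
  - product 6 (Printer): category_id=4 -> matches Apparel
  - product 7 (Headphones): category_id=2 -> matches Electronics
All 7 rows appear; 1 has NULL category.

SQL:
SELECT a.name, b.name AS category
FROM products a
LEFT JOIN categories b ON a.category_id = b.id

Result:
name       | category   
-----------+------------
Stapler    | Books      
Notebook   | NULL       
Mouse      | Outdoor    
Lamp       | Toys       
Chair      | Toys       
Printer    | Apparel    
Headphones | Electronics


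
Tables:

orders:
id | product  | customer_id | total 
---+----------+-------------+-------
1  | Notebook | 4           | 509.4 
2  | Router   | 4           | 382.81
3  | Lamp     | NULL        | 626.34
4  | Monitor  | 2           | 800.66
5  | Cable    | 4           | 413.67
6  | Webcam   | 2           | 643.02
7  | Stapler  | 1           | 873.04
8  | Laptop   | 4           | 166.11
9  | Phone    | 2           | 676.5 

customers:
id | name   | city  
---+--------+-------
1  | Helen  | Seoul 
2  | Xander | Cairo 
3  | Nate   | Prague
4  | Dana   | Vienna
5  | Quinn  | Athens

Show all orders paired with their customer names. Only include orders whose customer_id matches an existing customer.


INNER JOIN keeps only orders rows whose customer_id matches an id in customers. Walk through each order:
  - order 1 (Notebook): customer_id=4 -> matches Dana
  - order 2 (Router): customer_id=4 -> matches Dana
  - order 3 (Lamp): customer_id=NULL, no match -> dropped
  - order 4 (Monitor): customer_id=2 -> matches Xander
  - order 5 (Cable): customer_id=4 -> matches Dana
  - order 6 (Webcam): customer_id=2 -> matches Xander
  - order 7 (Stapler): customer_id=1 -> matches Helen
  - order 8 (Laptop): customer_id=4 -> matches Dana
  - order 9 (Phone): customer_id=2 -> matches Xander
So 1 of 9 rows is dropped.

SQL:
SELECT a.product, b.name AS customer
FROM orders a
INNER JOIN customers b ON a.customer_id = b.id

Result:
product  | customer
---------+---------
Notebook | Dana    
Router   | Dana    
Monitor  | Xander  
Cable    | Dana    
Webcam   | Xander  
Stapler  | Helen   
Laptop   | Dana    
Phone    | Xander  


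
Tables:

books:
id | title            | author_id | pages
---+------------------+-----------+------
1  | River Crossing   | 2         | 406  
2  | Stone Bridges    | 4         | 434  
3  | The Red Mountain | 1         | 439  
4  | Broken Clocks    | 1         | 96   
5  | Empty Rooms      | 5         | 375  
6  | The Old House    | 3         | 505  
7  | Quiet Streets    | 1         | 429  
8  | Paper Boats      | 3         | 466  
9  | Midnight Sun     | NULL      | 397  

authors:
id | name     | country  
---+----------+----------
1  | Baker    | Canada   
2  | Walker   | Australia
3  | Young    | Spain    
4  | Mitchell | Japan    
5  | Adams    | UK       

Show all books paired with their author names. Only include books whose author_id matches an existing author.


INNER JOIN keeps only books rows whose author_id matches an id in authors. Walk through each book:
  - book 1 (River Crossing): author_id=2 -> matches Walker
  - book 2 (Stone Bridges): author_id=4 -> matches Mitchell
  - book 3 (The Red Mountain): author_id=1 -> matches Baker
  - book 4 (Broken Clocks): author_id=1 -> matches Baker
  - book 5 (Empty Rooms): author_id=5 -> matches Adams
  - book 6 (The Old House): author_id=3 -> matches Young
  - book 7 (Quiet Streets): author_id=1 -> matches Baker
  - book 8 (Paper Boats): author_id=3 -> matches Young
  - book 9 (Midnight Sun): author_id=NULL, no match -> dropped
So 1 of 9 rows is dropped.

SQL:
SELECT a.title, b.name AS author
FROM books a
INNER JOIN authors b ON a.author_id = b.id

Result:
title            | author  
-----------------+---------
River Crossing   | Walker  
Stone Bridges    | Mitchell
The Red Mountain | Baker   
Broken Clocks    | Baker   
Empty Rooms      | Adams   
The Old House    | Young   
Quiet Streets    | Baker   
Paper Boats      | Young   


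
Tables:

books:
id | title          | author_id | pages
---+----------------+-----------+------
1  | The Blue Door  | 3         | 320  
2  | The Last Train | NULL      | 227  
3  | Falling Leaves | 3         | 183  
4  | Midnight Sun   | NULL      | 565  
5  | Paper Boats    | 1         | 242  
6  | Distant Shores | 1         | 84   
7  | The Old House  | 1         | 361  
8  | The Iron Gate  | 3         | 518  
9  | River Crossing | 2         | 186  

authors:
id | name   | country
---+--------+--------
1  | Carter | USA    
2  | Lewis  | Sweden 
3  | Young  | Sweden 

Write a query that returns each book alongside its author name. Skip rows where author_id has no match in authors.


INNER JOIN keeps only books rows whose author_id matches an id in authors. Walk through each book:
  - book 1 (The Blue Door): author_id=3 -> matches Young
  - book 2 (The Last Train): author_id=NULL, no match -> dropped
  - book 3 (Falling Leaves): author_id=3 -> matches Young
  - book 4 (Midnight Sun): author_id=NULL, no match -> dropped
  - book 5 (Paper Boats): author_id=1 -> matches Carter
  - book 6 (Distant Shores): author_id=1 -> matches Carter
  - book 7 (The Old House): author_id=1 -> matches Carter
  - book 8 (The Iron Gate): author_id=3 -> matches Young
  - book 9 (River Crossing): author_id=2 -> matches Lewis
So 2 of 9 rows are dropped.

SQL:
SELECT a.title, b.name AS author
FROM books a
INNER JOIN authors b ON a.author_id = b.id

Result:
title          | author
---------------+-------
The Blue Door  | Young 
Falling Leaves | Young 
Paper Boats    | Carter
Distant Shores | Carter
The Old House  | Carter
The Iron Gate  | Young 
River Crossing | Lewis 
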